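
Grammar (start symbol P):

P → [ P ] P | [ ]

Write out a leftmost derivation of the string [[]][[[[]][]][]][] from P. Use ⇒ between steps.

P ⇒ [P]P   [P → [ P ] P]
[P]P ⇒ [[]]P   [P → [ ]]
[[]]P ⇒ [[]][P]P   [P → [ P ] P]
[[]][P]P ⇒ [[]][[P]P]P   [P → [ P ] P]
[[]][[P]P]P ⇒ [[]][[[P]P]P]P   [P → [ P ] P]
[[]][[[P]P]P]P ⇒ [[]][[[[]]P]P]P   [P → [ ]]
[[]][[[[]]P]P]P ⇒ [[]][[[[]][]]P]P   [P → [ ]]
[[]][[[[]][]]P]P ⇒ [[]][[[[]][]][]]P   [P → [ ]]
[[]][[[[]][]][]]P ⇒ [[]][[[[]][]][]][]   [P → [ ]]

P⇒[P]P⇒[[]]P⇒[[]][P]P⇒[[]][[P]P]P⇒[[]][[[P]P]P]P⇒[[]][[[[]]P]P]P⇒[[]][[[[]][]]P]P⇒[[]][[[[]][]][]]P⇒[[]][[[[]][]][]][]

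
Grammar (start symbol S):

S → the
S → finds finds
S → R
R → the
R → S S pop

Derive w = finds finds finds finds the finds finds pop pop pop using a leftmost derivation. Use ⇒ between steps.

S ⇒ R   [S → R]
R ⇒ S S pop   [R → S S pop]
S S pop ⇒ finds finds S pop   [S → finds finds]
finds finds S pop ⇒ finds finds R pop   [S → R]
finds finds R pop ⇒ finds finds S S pop pop   [R → S S pop]
finds finds S S pop pop ⇒ finds finds finds finds S pop pop   [S → finds finds]
finds finds finds finds S pop pop ⇒ finds finds finds finds R pop pop   [S → R]
finds finds finds finds R pop pop ⇒ finds finds finds finds S S pop pop pop   [R → S S pop]
finds finds finds finds S S pop pop pop ⇒ finds finds finds finds the S pop pop pop   [S → the]
finds finds finds finds the S pop pop pop ⇒ finds finds finds finds the finds finds pop pop pop   [S → finds finds]

S ⇒ R ⇒ S S pop ⇒ finds finds S pop ⇒ finds finds R pop ⇒ finds finds S S pop pop ⇒ finds finds finds finds S pop pop ⇒ finds finds finds finds R pop pop ⇒ finds finds finds finds S S pop pop pop ⇒ finds finds finds finds the S pop pop pop ⇒ finds finds finds finds the finds finds pop pop pop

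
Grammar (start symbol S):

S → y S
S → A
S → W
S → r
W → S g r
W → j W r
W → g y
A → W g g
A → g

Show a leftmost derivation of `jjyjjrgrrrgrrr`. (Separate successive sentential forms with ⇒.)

S⇒W⇒jWr⇒jjWrr⇒jjSgrrr⇒jjySgrrr⇒jjyWgrrr⇒jjyjWrgrrr⇒jjyjjWrrgrrr⇒jjyjjSgrrrgrrr⇒jjyjjrgrrrgrrr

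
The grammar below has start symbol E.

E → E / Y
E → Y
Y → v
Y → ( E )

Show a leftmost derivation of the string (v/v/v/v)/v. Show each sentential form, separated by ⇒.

E ⇒ E/Y   [E → E / Y]
E/Y ⇒ Y/Y   [E → Y]
Y/Y ⇒ (E)/Y   [Y → ( E )]
(E)/Y ⇒ (E/Y)/Y   [E → E / Y]
(E/Y)/Y ⇒ (E/Y/Y)/Y   [E → E / Y]
(E/Y/Y)/Y ⇒ (E/Y/Y/Y)/Y   [E → E / Y]
(E/Y/Y/Y)/Y ⇒ (Y/Y/Y/Y)/Y   [E → Y]
(Y/Y/Y/Y)/Y ⇒ (v/Y/Y/Y)/Y   [Y → v]
(v/Y/Y/Y)/Y ⇒ (v/v/Y/Y)/Y   [Y → v]
(v/v/Y/Y)/Y ⇒ (v/v/v/Y)/Y   [Y → v]
(v/v/v/Y)/Y ⇒ (v/v/v/v)/Y   [Y → v]
(v/v/v/v)/Y ⇒ (v/v/v/v)/v   [Y → v]

E ⇒ E/Y ⇒ Y/Y ⇒ (E)/Y ⇒ (E/Y)/Y ⇒ (E/Y/Y)/Y ⇒ (E/Y/Y/Y)/Y ⇒ (Y/Y/Y/Y)/Y ⇒ (v/Y/Y/Y)/Y ⇒ (v/v/Y/Y)/Y ⇒ (v/v/v/Y)/Y ⇒ (v/v/v/v)/Y ⇒ (v/v/v/v)/v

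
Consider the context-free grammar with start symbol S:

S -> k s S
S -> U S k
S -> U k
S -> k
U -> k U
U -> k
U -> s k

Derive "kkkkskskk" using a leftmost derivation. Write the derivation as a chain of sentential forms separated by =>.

S => USk => kUSk => kkUSk => kkkSk => kkkksSk => kkkksksSk => kkkkskskk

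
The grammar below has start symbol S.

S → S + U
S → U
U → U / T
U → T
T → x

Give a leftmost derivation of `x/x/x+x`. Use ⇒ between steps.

S ⇒ S+U   [S → S + U]
S+U ⇒ U+U   [S → U]
U+U ⇒ U/T+U   [U → U / T]
U/T+U ⇒ U/T/T+U   [U → U / T]
U/T/T+U ⇒ T/T/T+U   [U → T]
T/T/T+U ⇒ x/T/T+U   [T → x]
x/T/T+U ⇒ x/x/T+U   [T → x]
x/x/T+U ⇒ x/x/x+U   [T → x]
x/x/x+U ⇒ x/x/x+T   [U → T]
x/x/x+T ⇒ x/x/x+x   [T → x]

S ⇒ S+U ⇒ U+U ⇒ U/T+U ⇒ U/T/T+U ⇒ T/T/T+U ⇒ x/T/T+U ⇒ x/x/T+U ⇒ x/x/x+U ⇒ x/x/x+T ⇒ x/x/x+x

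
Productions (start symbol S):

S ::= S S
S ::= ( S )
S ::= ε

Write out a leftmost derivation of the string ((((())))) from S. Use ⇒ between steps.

S ⇒ SS   [S ::= S S]
SS ⇒ (S)S   [S ::= ( S )]
(S)S ⇒ ((S))S   [S ::= ( S )]
((S))S ⇒ (((S)))S   [S ::= ( S )]
(((S)))S ⇒ (((SS)))S   [S ::= S S]
(((SS)))S ⇒ ((((S)S)))S   [S ::= ( S )]
((((S)S)))S ⇒ (((((S))S)))S   [S ::= ( S )]
(((((S))S)))S ⇒ ((((())S)))S   [S ::= ε]
((((())S)))S ⇒ ((((()))))S   [S ::= ε]
((((()))))S ⇒ ((((()))))   [S ::= ε]

S⇒SS⇒(S)S⇒((S))S⇒(((S)))S⇒(((SS)))S⇒((((S)S)))S⇒(((((S))S)))S⇒((((())S)))S⇒((((()))))S⇒((((()))))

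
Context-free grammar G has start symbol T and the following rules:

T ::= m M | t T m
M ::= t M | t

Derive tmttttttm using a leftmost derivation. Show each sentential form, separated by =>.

T => tTm => tmMm => tmtMm => tmttMm => tmtttMm => tmttttMm => tmtttttMm => tmttttttm

T => tTm   [T ::= t T m]
tTm => tmMm   [T ::= m M]
tmMm => tmtMm   [M ::= t M]
tmtMm => tmttMm   [M ::= t M]
tmttMm => tmtttMm   [M ::= t M]
tmtttMm => tmttttMm   [M ::= t M]
tmttttMm => tmtttttMm   [M ::= t M]
tmtttttMm => tmttttttm   [M ::= t]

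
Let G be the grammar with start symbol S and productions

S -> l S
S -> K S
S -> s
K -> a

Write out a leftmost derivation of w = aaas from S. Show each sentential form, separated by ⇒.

S ⇒ KS   [S -> K S]
KS ⇒ aS   [K -> a]
aS ⇒ aKS   [S -> K S]
aKS ⇒ aaS   [K -> a]
aaS ⇒ aaKS   [S -> K S]
aaKS ⇒ aaaS   [K -> a]
aaaS ⇒ aaas   [S -> s]

S⇒KS⇒aS⇒aKS⇒aaS⇒aaKS⇒aaaS⇒aaas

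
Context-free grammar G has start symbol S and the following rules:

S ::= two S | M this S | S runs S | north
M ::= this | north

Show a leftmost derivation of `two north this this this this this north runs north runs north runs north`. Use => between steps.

S => two S => two S runs S => two S runs S runs S => two S runs S runs S runs S => two M this S runs S runs S runs S => two north this S runs S runs S runs S => two north this M this S runs S runs S runs S => two north this this this S runs S runs S runs S => two north this this this M this S runs S runs S runs S => two north this this this this this S runs S runs S runs S => two north this this this this this north runs S runs S runs S => two north this this this this this north runs north runs S runs S => two north this this this this this north runs north runs north runs S => two north this this this this this north runs north runs north runs north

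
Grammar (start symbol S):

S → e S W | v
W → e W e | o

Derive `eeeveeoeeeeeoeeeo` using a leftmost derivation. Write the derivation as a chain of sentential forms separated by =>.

S=>eSW=>eeSWW=>eeeSWWW=>eeevWWW=>eeeveWeWW=>eeeveeWeeWW=>eeeveeoeeWW=>eeeveeoeeeWeW=>eeeveeoeeeeWeeW=>eeeveeoeeeeeWeeeW=>eeeveeoeeeeeoeeeW=>eeeveeoeeeeeoeeeo

S => eSW   [S → e S W]
eSW => eeSWW   [S → e S W]
eeSWW => eeeSWWW   [S → e S W]
eeeSWWW => eeevWWW   [S → v]
eeevWWW => eeeveWeWW   [W → e W e]
eeeveWeWW => eeeveeWeeWW   [W → e W e]
eeeveeWeeWW => eeeveeoeeWW   [W → o]
eeeveeoeeWW => eeeveeoeeeWeW   [W → e W e]
eeeveeoeeeWeW => eeeveeoeeeeWeeW   [W → e W e]
eeeveeoeeeeWeeW => eeeveeoeeeeeWeeeW   [W → e W e]
eeeveeoeeeeeWeeeW => eeeveeoeeeeeoeeeW   [W → o]
eeeveeoeeeeeoeeeW => eeeveeoeeeeeoeeeo   [W → o]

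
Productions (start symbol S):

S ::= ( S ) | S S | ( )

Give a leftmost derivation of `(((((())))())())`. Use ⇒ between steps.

S ⇒ (S)   [S ::= ( S )]
(S) ⇒ (SS)   [S ::= S S]
(SS) ⇒ ((S)S)   [S ::= ( S )]
((S)S) ⇒ ((SS)S)   [S ::= S S]
((SS)S) ⇒ (((S)S)S)   [S ::= ( S )]
(((S)S)S) ⇒ ((((S))S)S)   [S ::= ( S )]
((((S))S)S) ⇒ (((((S)))S)S)   [S ::= ( S )]
(((((S)))S)S) ⇒ (((((())))S)S)   [S ::= ( )]
(((((())))S)S) ⇒ (((((())))())S)   [S ::= ( )]
(((((())))())S) ⇒ (((((())))())())   [S ::= ( )]

S ⇒ (S) ⇒ (SS) ⇒ ((S)S) ⇒ ((SS)S) ⇒ (((S)S)S) ⇒ ((((S))S)S) ⇒ (((((S)))S)S) ⇒ (((((())))S)S) ⇒ (((((())))())S) ⇒ (((((())))())())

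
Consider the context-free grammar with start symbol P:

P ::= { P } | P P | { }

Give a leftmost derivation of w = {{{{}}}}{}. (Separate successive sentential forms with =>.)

P => PP => {P}P => {{P}}P => {{{P}}}P => {{{{}}}}P => {{{{}}}}{}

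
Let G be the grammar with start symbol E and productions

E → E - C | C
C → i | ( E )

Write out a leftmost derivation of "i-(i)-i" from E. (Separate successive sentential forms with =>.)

E => E-C   [E → E - C]
E-C => E-C-C   [E → E - C]
E-C-C => C-C-C   [E → C]
C-C-C => i-C-C   [C → i]
i-C-C => i-(E)-C   [C → ( E )]
i-(E)-C => i-(C)-C   [E → C]
i-(C)-C => i-(i)-C   [C → i]
i-(i)-C => i-(i)-i   [C → i]

E => E-C => E-C-C => C-C-C => i-C-C => i-(E)-C => i-(C)-C => i-(i)-C => i-(i)-i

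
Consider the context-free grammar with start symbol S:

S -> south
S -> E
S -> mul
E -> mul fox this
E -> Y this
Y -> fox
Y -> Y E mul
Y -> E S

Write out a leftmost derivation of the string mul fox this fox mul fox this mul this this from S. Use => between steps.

S => E => Y this => E S this => mul fox this S this => mul fox this E this => mul fox this Y this this => mul fox this Y E mul this this => mul fox this fox E mul this this => mul fox this fox mul fox this mul this this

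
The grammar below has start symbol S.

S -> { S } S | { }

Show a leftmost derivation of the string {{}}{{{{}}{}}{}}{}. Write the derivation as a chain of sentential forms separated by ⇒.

S⇒{S}S⇒{{}}S⇒{{}}{S}S⇒{{}}{{S}S}S⇒{{}}{{{S}S}S}S⇒{{}}{{{{}}S}S}S⇒{{}}{{{{}}{}}S}S⇒{{}}{{{{}}{}}{}}S⇒{{}}{{{{}}{}}{}}{}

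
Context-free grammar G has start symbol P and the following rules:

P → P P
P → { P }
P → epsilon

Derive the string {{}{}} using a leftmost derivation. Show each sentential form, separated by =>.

P => {P} => {PP} => {{P}P} => {{}P} => {{}{P}} => {{}{}}

P => {P}   [P → { P }]
{P} => {PP}   [P → P P]
{PP} => {{P}P}   [P → { P }]
{{P}P} => {{}P}   [P → epsilon]
{{}P} => {{}{P}}   [P → { P }]
{{}{P}} => {{}{}}   [P → epsilon]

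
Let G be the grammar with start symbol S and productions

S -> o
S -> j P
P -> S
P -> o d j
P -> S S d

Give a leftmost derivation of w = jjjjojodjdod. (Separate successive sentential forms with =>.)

S => jP   [S -> j P]
jP => jS   [P -> S]
jS => jjP   [S -> j P]
jjP => jjSSd   [P -> S S d]
jjSSd => jjjPSd   [S -> j P]
jjjPSd => jjjSSd   [P -> S]
jjjSSd => jjjjPSd   [S -> j P]
jjjjPSd => jjjjSSdSd   [P -> S S d]
jjjjSSdSd => jjjjoSdSd   [S -> o]
jjjjoSdSd => jjjjojPdSd   [S -> j P]
jjjjojPdSd => jjjjojodjdSd   [P -> o d j]
jjjjojodjdSd => jjjjojodjdod   [S -> o]

S => jP => jS => jjP => jjSSd => jjjPSd => jjjSSd => jjjjPSd => jjjjSSdSd => jjjjoSdSd => jjjjojPdSd => jjjjojodjdSd => jjjjojodjdod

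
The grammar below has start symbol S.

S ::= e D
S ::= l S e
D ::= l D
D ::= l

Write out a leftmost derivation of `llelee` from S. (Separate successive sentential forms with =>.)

S => lSe => llSee => lleDee => llelee

S => lSe   [S ::= l S e]
lSe => llSee   [S ::= l S e]
llSee => lleDee   [S ::= e D]
lleDee => llelee   [D ::= l]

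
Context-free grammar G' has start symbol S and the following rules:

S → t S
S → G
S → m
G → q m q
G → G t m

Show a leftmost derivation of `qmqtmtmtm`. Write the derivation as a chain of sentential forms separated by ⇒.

S ⇒ G ⇒ Gtm ⇒ Gtmtm ⇒ Gtmtmtm ⇒ qmqtmtmtm

S ⇒ G   [S → G]
G ⇒ Gtm   [G → G t m]
Gtm ⇒ Gtmtm   [G → G t m]
Gtmtm ⇒ Gtmtmtm   [G → G t m]
Gtmtmtm ⇒ qmqtmtmtm   [G → q m q]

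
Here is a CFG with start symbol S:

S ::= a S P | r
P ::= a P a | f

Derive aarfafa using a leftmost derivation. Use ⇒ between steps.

S ⇒ aSP ⇒ aaSPP ⇒ aarPP ⇒ aarfP ⇒ aarfaPa ⇒ aarfafa

S ⇒ aSP   [S ::= a S P]
aSP ⇒ aaSPP   [S ::= a S P]
aaSPP ⇒ aarPP   [S ::= r]
aarPP ⇒ aarfP   [P ::= f]
aarfP ⇒ aarfaPa   [P ::= a P a]
aarfaPa ⇒ aarfafa   [P ::= f]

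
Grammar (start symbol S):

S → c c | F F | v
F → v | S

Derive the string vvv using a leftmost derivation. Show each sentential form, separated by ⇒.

S ⇒ FF ⇒ SF ⇒ vF ⇒ vS ⇒ vFF ⇒ vvF ⇒ vvv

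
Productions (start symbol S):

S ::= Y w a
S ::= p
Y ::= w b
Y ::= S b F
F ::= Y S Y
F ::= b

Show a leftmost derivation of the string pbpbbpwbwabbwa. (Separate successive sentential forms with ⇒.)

S⇒Ywa⇒SbFwa⇒YwabFwa⇒SbFwabFwa⇒pbFwabFwa⇒pbYSYwabFwa⇒pbSbFSYwabFwa⇒pbpbFSYwabFwa⇒pbpbbSYwabFwa⇒pbpbbpYwabFwa⇒pbpbbpwbwabFwa⇒pbpbbpwbwabbwa

S ⇒ Ywa   [S ::= Y w a]
Ywa ⇒ SbFwa   [Y ::= S b F]
SbFwa ⇒ YwabFwa   [S ::= Y w a]
YwabFwa ⇒ SbFwabFwa   [Y ::= S b F]
SbFwabFwa ⇒ pbFwabFwa   [S ::= p]
pbFwabFwa ⇒ pbYSYwabFwa   [F ::= Y S Y]
pbYSYwabFwa ⇒ pbSbFSYwabFwa   [Y ::= S b F]
pbSbFSYwabFwa ⇒ pbpbFSYwabFwa   [S ::= p]
pbpbFSYwabFwa ⇒ pbpbbSYwabFwa   [F ::= b]
pbpbbSYwabFwa ⇒ pbpbbpYwabFwa   [S ::= p]
pbpbbpYwabFwa ⇒ pbpbbpwbwabFwa   [Y ::= w b]
pbpbbpwbwabFwa ⇒ pbpbbpwbwabbwa   [F ::= b]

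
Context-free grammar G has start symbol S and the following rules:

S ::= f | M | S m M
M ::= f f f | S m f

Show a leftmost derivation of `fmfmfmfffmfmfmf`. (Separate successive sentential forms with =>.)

S=>SmM=>MmM=>SmfmM=>SmMmfmM=>MmMmfmM=>SmfmMmfmM=>MmfmMmfmM=>SmfmfmMmfmM=>fmfmfmMmfmM=>fmfmfmfffmfmM=>fmfmfmfffmfmSmf=>fmfmfmfffmfmfmf

S => SmM   [S ::= S m M]
SmM => MmM   [S ::= M]
MmM => SmfmM   [M ::= S m f]
SmfmM => SmMmfmM   [S ::= S m M]
SmMmfmM => MmMmfmM   [S ::= M]
MmMmfmM => SmfmMmfmM   [M ::= S m f]
SmfmMmfmM => MmfmMmfmM   [S ::= M]
MmfmMmfmM => SmfmfmMmfmM   [M ::= S m f]
SmfmfmMmfmM => fmfmfmMmfmM   [S ::= f]
fmfmfmMmfmM => fmfmfmfffmfmM   [M ::= f f f]
fmfmfmfffmfmM => fmfmfmfffmfmSmf   [M ::= S m f]
fmfmfmfffmfmSmf => fmfmfmfffmfmfmf   [S ::= f]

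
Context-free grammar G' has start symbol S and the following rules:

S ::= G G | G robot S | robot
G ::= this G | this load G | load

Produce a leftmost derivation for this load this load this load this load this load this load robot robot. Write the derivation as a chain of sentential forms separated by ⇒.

S ⇒ G robot S ⇒ this load G robot S ⇒ this load this load G robot S ⇒ this load this load this load G robot S ⇒ this load this load this load this load G robot S ⇒ this load this load this load this load this load G robot S ⇒ this load this load this load this load this load this G robot S ⇒ this load this load this load this load this load this load robot S ⇒ this load this load this load this load this load this load robot robot

S ⇒ G robot S   [S ::= G robot S]
G robot S ⇒ this load G robot S   [G ::= this load G]
this load G robot S ⇒ this load this load G robot S   [G ::= this load G]
this load this load G robot S ⇒ this load this load this load G robot S   [G ::= this load G]
this load this load this load G robot S ⇒ this load this load this load this load G robot S   [G ::= this load G]
this load this load this load this load G robot S ⇒ this load this load this load this load this load G robot S   [G ::= this load G]
this load this load this load this load this load G robot S ⇒ this load this load this load this load this load this G robot S   [G ::= this G]
this load this load this load this load this load this G robot S ⇒ this load this load this load this load this load this load robot S   [G ::= load]
this load this load this load this load this load this load robot S ⇒ this load this load this load this load this load this load robot robot   [S ::= robot]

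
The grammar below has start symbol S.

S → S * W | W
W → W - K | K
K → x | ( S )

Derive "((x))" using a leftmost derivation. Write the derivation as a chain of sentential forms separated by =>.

S => W   [S → W]
W => K   [W → K]
K => (S)   [K → ( S )]
(S) => (W)   [S → W]
(W) => (K)   [W → K]
(K) => ((S))   [K → ( S )]
((S)) => ((W))   [S → W]
((W)) => ((K))   [W → K]
((K)) => ((x))   [K → x]

S => W => K => (S) => (W) => (K) => ((S)) => ((W)) => ((K)) => ((x))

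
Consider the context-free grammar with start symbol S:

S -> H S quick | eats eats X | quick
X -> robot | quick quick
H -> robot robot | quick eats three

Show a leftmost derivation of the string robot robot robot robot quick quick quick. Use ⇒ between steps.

S ⇒ H S quick ⇒ robot robot S quick ⇒ robot robot H S quick quick ⇒ robot robot robot robot S quick quick ⇒ robot robot robot robot quick quick quick

S ⇒ H S quick   [S -> H S quick]
H S quick ⇒ robot robot S quick   [H -> robot robot]
robot robot S quick ⇒ robot robot H S quick quick   [S -> H S quick]
robot robot H S quick quick ⇒ robot robot robot robot S quick quick   [H -> robot robot]
robot robot robot robot S quick quick ⇒ robot robot robot robot quick quick quick   [S -> quick]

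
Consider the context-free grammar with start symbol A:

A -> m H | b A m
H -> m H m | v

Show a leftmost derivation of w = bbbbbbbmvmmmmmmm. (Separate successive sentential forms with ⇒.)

A ⇒ bAm   [A -> b A m]
bAm ⇒ bbAmm   [A -> b A m]
bbAmm ⇒ bbbAmmm   [A -> b A m]
bbbAmmm ⇒ bbbbAmmmm   [A -> b A m]
bbbbAmmmm ⇒ bbbbbAmmmmm   [A -> b A m]
bbbbbAmmmmm ⇒ bbbbbbAmmmmmm   [A -> b A m]
bbbbbbAmmmmmm ⇒ bbbbbbbAmmmmmmm   [A -> b A m]
bbbbbbbAmmmmmmm ⇒ bbbbbbbmHmmmmmmm   [A -> m H]
bbbbbbbmHmmmmmmm ⇒ bbbbbbbmvmmmmmmm   [H -> v]

A ⇒ bAm ⇒ bbAmm ⇒ bbbAmmm ⇒ bbbbAmmmm ⇒ bbbbbAmmmmm ⇒ bbbbbbAmmmmmm ⇒ bbbbbbbAmmmmmmm ⇒ bbbbbbbmHmmmmmmm ⇒ bbbbbbbmvmmmmmmm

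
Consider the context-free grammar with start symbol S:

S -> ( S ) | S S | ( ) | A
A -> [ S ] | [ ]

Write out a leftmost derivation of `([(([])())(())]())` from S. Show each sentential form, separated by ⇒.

S ⇒ (S) ⇒ (SS) ⇒ (AS) ⇒ ([S]S) ⇒ ([SS]S) ⇒ ([(S)S]S) ⇒ ([(SS)S]S) ⇒ ([((S)S)S]S) ⇒ ([((A)S)S]S) ⇒ ([(([])S)S]S) ⇒ ([(([])())S]S) ⇒ ([(([])())(S)]S) ⇒ ([(([])())(())]S) ⇒ ([(([])())(())]())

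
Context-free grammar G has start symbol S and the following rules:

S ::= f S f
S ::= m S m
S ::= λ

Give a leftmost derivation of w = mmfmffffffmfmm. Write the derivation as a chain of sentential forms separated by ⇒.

S ⇒ mSm ⇒ mmSmm ⇒ mmfSfmm ⇒ mmfmSmfmm ⇒ mmfmfSfmfmm ⇒ mmfmffSffmfmm ⇒ mmfmfffSfffmfmm ⇒ mmfmffffffmfmm

S ⇒ mSm   [S ::= m S m]
mSm ⇒ mmSmm   [S ::= m S m]
mmSmm ⇒ mmfSfmm   [S ::= f S f]
mmfSfmm ⇒ mmfmSmfmm   [S ::= m S m]
mmfmSmfmm ⇒ mmfmfSfmfmm   [S ::= f S f]
mmfmfSfmfmm ⇒ mmfmffSffmfmm   [S ::= f S f]
mmfmffSffmfmm ⇒ mmfmfffSfffmfmm   [S ::= f S f]
mmfmfffSfffmfmm ⇒ mmfmffffffmfmm   [S ::= λ]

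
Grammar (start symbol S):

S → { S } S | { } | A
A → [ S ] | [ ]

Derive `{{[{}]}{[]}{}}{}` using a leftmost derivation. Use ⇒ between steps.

S ⇒ {S}S   [S → { S } S]
{S}S ⇒ {{S}S}S   [S → { S } S]
{{S}S}S ⇒ {{A}S}S   [S → A]
{{A}S}S ⇒ {{[S]}S}S   [A → [ S ]]
{{[S]}S}S ⇒ {{[{}]}S}S   [S → { }]
{{[{}]}S}S ⇒ {{[{}]}{S}S}S   [S → { S } S]
{{[{}]}{S}S}S ⇒ {{[{}]}{A}S}S   [S → A]
{{[{}]}{A}S}S ⇒ {{[{}]}{[]}S}S   [A → [ ]]
{{[{}]}{[]}S}S ⇒ {{[{}]}{[]}{}}S   [S → { }]
{{[{}]}{[]}{}}S ⇒ {{[{}]}{[]}{}}{}   [S → { }]

S⇒{S}S⇒{{S}S}S⇒{{A}S}S⇒{{[S]}S}S⇒{{[{}]}S}S⇒{{[{}]}{S}S}S⇒{{[{}]}{A}S}S⇒{{[{}]}{[]}S}S⇒{{[{}]}{[]}{}}S⇒{{[{}]}{[]}{}}{}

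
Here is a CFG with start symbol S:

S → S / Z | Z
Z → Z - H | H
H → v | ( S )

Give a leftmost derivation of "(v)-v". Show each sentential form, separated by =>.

S => Z => Z-H => H-H => (S)-H => (Z)-H => (H)-H => (v)-H => (v)-v

S => Z   [S → Z]
Z => Z-H   [Z → Z - H]
Z-H => H-H   [Z → H]
H-H => (S)-H   [H → ( S )]
(S)-H => (Z)-H   [S → Z]
(Z)-H => (H)-H   [Z → H]
(H)-H => (v)-H   [H → v]
(v)-H => (v)-v   [H → v]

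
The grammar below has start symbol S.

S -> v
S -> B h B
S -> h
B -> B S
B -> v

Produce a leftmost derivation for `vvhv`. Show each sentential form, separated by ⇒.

S ⇒ BhB   [S -> B h B]
BhB ⇒ BShB   [B -> B S]
BShB ⇒ vShB   [B -> v]
vShB ⇒ vvhB   [S -> v]
vvhB ⇒ vvhv   [B -> v]

S ⇒ BhB ⇒ BShB ⇒ vShB ⇒ vvhB ⇒ vvhv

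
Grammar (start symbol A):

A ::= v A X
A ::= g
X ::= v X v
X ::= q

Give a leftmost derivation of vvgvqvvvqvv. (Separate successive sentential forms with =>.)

A => vAX => vvAXX => vvgXX => vvgvXvX => vvgvqvX => vvgvqvvXv => vvgvqvvvXvv => vvgvqvvvqvv

A => vAX   [A ::= v A X]
vAX => vvAXX   [A ::= v A X]
vvAXX => vvgXX   [A ::= g]
vvgXX => vvgvXvX   [X ::= v X v]
vvgvXvX => vvgvqvX   [X ::= q]
vvgvqvX => vvgvqvvXv   [X ::= v X v]
vvgvqvvXv => vvgvqvvvXvv   [X ::= v X v]
vvgvqvvvXvv => vvgvqvvvqvv   [X ::= q]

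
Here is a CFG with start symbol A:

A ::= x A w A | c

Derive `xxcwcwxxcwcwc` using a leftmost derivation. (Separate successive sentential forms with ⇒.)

A ⇒ xAwA   [A ::= x A w A]
xAwA ⇒ xxAwAwA   [A ::= x A w A]
xxAwAwA ⇒ xxcwAwA   [A ::= c]
xxcwAwA ⇒ xxcwcwA   [A ::= c]
xxcwcwA ⇒ xxcwcwxAwA   [A ::= x A w A]
xxcwcwxAwA ⇒ xxcwcwxxAwAwA   [A ::= x A w A]
xxcwcwxxAwAwA ⇒ xxcwcwxxcwAwA   [A ::= c]
xxcwcwxxcwAwA ⇒ xxcwcwxxcwcwA   [A ::= c]
xxcwcwxxcwcwA ⇒ xxcwcwxxcwcwc   [A ::= c]

A ⇒ xAwA ⇒ xxAwAwA ⇒ xxcwAwA ⇒ xxcwcwA ⇒ xxcwcwxAwA ⇒ xxcwcwxxAwAwA ⇒ xxcwcwxxcwAwA ⇒ xxcwcwxxcwcwA ⇒ xxcwcwxxcwcwc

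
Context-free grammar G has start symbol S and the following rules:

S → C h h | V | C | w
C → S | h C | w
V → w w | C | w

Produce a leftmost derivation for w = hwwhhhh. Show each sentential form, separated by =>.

S=>Chh=>Shh=>Chhhh=>hChhhh=>hShhhh=>hVhhhh=>hwwhhhh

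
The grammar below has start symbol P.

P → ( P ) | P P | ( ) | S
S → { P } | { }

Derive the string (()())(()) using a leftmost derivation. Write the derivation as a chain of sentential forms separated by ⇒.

P ⇒ PP   [P → P P]
PP ⇒ (P)P   [P → ( P )]
(P)P ⇒ (PP)P   [P → P P]
(PP)P ⇒ (()P)P   [P → ( )]
(()P)P ⇒ (()())P   [P → ( )]
(()())P ⇒ (()())(P)   [P → ( P )]
(()())(P) ⇒ (()())(())   [P → ( )]

P ⇒ PP ⇒ (P)P ⇒ (PP)P ⇒ (()P)P ⇒ (()())P ⇒ (()())(P) ⇒ (()())(())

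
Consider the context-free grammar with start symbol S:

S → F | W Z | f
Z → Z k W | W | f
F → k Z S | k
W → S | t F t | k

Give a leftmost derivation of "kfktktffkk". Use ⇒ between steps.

S ⇒ WZ ⇒ SZ ⇒ FZ ⇒ kZSZ ⇒ kZkWSZ ⇒ kfkWSZ ⇒ kfktFtSZ ⇒ kfktktSZ ⇒ kfktktfZ ⇒ kfktktfZkW ⇒ kfktktffkW ⇒ kfktktffkk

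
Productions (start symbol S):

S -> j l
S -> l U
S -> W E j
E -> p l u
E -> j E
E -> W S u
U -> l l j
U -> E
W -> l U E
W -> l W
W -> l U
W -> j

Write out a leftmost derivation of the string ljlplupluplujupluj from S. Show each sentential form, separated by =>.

S => WEj   [S -> W E j]
WEj => lUEj   [W -> l U]
lUEj => lEEj   [U -> E]
lEEj => lWSuEj   [E -> W S u]
lWSuEj => ljSuEj   [W -> j]
ljSuEj => ljWEjuEj   [S -> W E j]
ljWEjuEj => ljlUEEjuEj   [W -> l U E]
ljlUEEjuEj => ljlEEEjuEj   [U -> E]
ljlEEEjuEj => ljlpluEEjuEj   [E -> p l u]
ljlpluEEjuEj => ljlplupluEjuEj   [E -> p l u]
ljlplupluEjuEj => ljlplupluplujuEj   [E -> p l u]
ljlplupluplujuEj => ljlplupluplujupluj   [E -> p l u]

S=>WEj=>lUEj=>lEEj=>lWSuEj=>ljSuEj=>ljWEjuEj=>ljlUEEjuEj=>ljlEEEjuEj=>ljlpluEEjuEj=>ljlplupluEjuEj=>ljlplupluplujuEj=>ljlplupluplujupluj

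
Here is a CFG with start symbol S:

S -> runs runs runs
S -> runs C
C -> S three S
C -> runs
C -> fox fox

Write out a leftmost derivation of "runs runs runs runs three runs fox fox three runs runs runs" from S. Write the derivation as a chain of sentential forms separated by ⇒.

S ⇒ runs C   [S -> runs C]
runs C ⇒ runs S three S   [C -> S three S]
runs S three S ⇒ runs runs C three S   [S -> runs C]
runs runs C three S ⇒ runs runs S three S three S   [C -> S three S]
runs runs S three S three S ⇒ runs runs runs C three S three S   [S -> runs C]
runs runs runs C three S three S ⇒ runs runs runs runs three S three S   [C -> runs]
runs runs runs runs three S three S ⇒ runs runs runs runs three runs C three S   [S -> runs C]
runs runs runs runs three runs C three S ⇒ runs runs runs runs three runs fox fox three S   [C -> fox fox]
runs runs runs runs three runs fox fox three S ⇒ runs runs runs runs three runs fox fox three runs runs runs   [S -> runs runs runs]

S ⇒ runs C ⇒ runs S three S ⇒ runs runs C three S ⇒ runs runs S three S three S ⇒ runs runs runs C three S three S ⇒ runs runs runs runs three S three S ⇒ runs runs runs runs three runs C three S ⇒ runs runs runs runs three runs fox fox three S ⇒ runs runs runs runs three runs fox fox three runs runs runs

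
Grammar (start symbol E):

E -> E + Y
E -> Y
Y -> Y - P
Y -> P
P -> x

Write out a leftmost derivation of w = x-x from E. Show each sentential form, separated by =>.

E => Y => Y-P => P-P => x-P => x-x

E => Y   [E -> Y]
Y => Y-P   [Y -> Y - P]
Y-P => P-P   [Y -> P]
P-P => x-P   [P -> x]
x-P => x-x   [P -> x]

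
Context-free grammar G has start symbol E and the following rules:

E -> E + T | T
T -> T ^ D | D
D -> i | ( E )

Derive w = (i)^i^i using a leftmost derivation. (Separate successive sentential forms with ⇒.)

E ⇒ T ⇒ T^D ⇒ T^D^D ⇒ D^D^D ⇒ (E)^D^D ⇒ (T)^D^D ⇒ (D)^D^D ⇒ (i)^D^D ⇒ (i)^i^D ⇒ (i)^i^i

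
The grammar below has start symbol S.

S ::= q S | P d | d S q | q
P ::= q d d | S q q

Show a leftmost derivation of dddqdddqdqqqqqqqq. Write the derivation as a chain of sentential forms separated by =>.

S=>dSq=>ddSqq=>dddSqqq=>dddqSqqq=>dddqdSqqqq=>dddqddSqqqqq=>dddqdddSqqqqqq=>dddqdddqSqqqqqq=>dddqdddqdSqqqqqqq=>dddqdddqdqqqqqqqq

S => dSq   [S ::= d S q]
dSq => ddSqq   [S ::= d S q]
ddSqq => dddSqqq   [S ::= d S q]
dddSqqq => dddqSqqq   [S ::= q S]
dddqSqqq => dddqdSqqqq   [S ::= d S q]
dddqdSqqqq => dddqddSqqqqq   [S ::= d S q]
dddqddSqqqqq => dddqdddSqqqqqq   [S ::= d S q]
dddqdddSqqqqqq => dddqdddqSqqqqqq   [S ::= q S]
dddqdddqSqqqqqq => dddqdddqdSqqqqqqq   [S ::= d S q]
dddqdddqdSqqqqqqq => dddqdddqdqqqqqqqq   [S ::= q]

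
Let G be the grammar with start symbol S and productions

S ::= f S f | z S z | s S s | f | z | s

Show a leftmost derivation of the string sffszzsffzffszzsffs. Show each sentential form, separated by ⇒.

S⇒sSs⇒sfSfs⇒sffSffs⇒sffsSsffs⇒sffszSzsffs⇒sffszzSzzsffs⇒sffszzsSszzsffs⇒sffszzsfSfszzsffs⇒sffszzsffSffszzsffs⇒sffszzsffzffszzsffs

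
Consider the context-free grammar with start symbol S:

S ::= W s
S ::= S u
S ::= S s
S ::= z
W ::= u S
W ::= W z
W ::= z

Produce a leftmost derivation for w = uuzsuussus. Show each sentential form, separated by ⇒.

S ⇒ Ws   [S ::= W s]
Ws ⇒ uSs   [W ::= u S]
uSs ⇒ uSus   [S ::= S u]
uSus ⇒ uWsus   [S ::= W s]
uWsus ⇒ uuSsus   [W ::= u S]
uuSsus ⇒ uuSssus   [S ::= S s]
uuSssus ⇒ uuSussus   [S ::= S u]
uuSussus ⇒ uuSuussus   [S ::= S u]
uuSuussus ⇒ uuWsuussus   [S ::= W s]
uuWsuussus ⇒ uuzsuussus   [W ::= z]

S ⇒ Ws ⇒ uSs ⇒ uSus ⇒ uWsus ⇒ uuSsus ⇒ uuSssus ⇒ uuSussus ⇒ uuSuussus ⇒ uuWsuussus ⇒ uuzsuussus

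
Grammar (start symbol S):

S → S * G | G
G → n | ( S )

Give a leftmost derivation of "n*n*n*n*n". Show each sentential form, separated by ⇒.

S⇒S*G⇒S*G*G⇒S*G*G*G⇒S*G*G*G*G⇒G*G*G*G*G⇒n*G*G*G*G⇒n*n*G*G*G⇒n*n*n*G*G⇒n*n*n*n*G⇒n*n*n*n*n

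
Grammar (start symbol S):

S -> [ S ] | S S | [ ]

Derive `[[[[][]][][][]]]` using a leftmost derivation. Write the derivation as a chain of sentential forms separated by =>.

S => [S]   [S -> [ S ]]
[S] => [[S]]   [S -> [ S ]]
[[S]] => [[SS]]   [S -> S S]
[[SS]] => [[SSS]]   [S -> S S]
[[SSS]] => [[SSSS]]   [S -> S S]
[[SSSS]] => [[[S]SSS]]   [S -> [ S ]]
[[[S]SSS]] => [[[SS]SSS]]   [S -> S S]
[[[SS]SSS]] => [[[[]S]SSS]]   [S -> [ ]]
[[[[]S]SSS]] => [[[[][]]SSS]]   [S -> [ ]]
[[[[][]]SSS]] => [[[[][]][]SS]]   [S -> [ ]]
[[[[][]][]SS]] => [[[[][]][][]S]]   [S -> [ ]]
[[[[][]][][]S]] => [[[[][]][][][]]]   [S -> [ ]]

S => [S] => [[S]] => [[SS]] => [[SSS]] => [[SSSS]] => [[[S]SSS]] => [[[SS]SSS]] => [[[[]S]SSS]] => [[[[][]]SSS]] => [[[[][]][]SS]] => [[[[][]][][]S]] => [[[[][]][][][]]]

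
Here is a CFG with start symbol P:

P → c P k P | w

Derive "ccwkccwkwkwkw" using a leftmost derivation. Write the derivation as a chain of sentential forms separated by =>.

P => cPkP   [P → c P k P]
cPkP => ccPkPkP   [P → c P k P]
ccPkPkP => ccwkPkP   [P → w]
ccwkPkP => ccwkcPkPkP   [P → c P k P]
ccwkcPkPkP => ccwkccPkPkPkP   [P → c P k P]
ccwkccPkPkPkP => ccwkccwkPkPkP   [P → w]
ccwkccwkPkPkP => ccwkccwkwkPkP   [P → w]
ccwkccwkwkPkP => ccwkccwkwkwkP   [P → w]
ccwkccwkwkwkP => ccwkccwkwkwkw   [P → w]

P => cPkP => ccPkPkP => ccwkPkP => ccwkcPkPkP => ccwkccPkPkPkP => ccwkccwkPkPkP => ccwkccwkwkPkP => ccwkccwkwkwkP => ccwkccwkwkwkw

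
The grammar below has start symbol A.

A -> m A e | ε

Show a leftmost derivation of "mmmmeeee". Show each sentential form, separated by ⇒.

A⇒mAe⇒mmAee⇒mmmAeee⇒mmmmAeeee⇒mmmmeeee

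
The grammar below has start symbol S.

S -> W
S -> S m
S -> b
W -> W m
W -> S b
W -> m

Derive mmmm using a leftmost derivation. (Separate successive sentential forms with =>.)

S => Sm => Smm => Smmm => Wmmm => mmmm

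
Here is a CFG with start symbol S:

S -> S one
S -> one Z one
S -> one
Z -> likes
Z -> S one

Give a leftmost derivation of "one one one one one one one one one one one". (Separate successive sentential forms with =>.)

S => one Z one => one S one one => one S one one one => one S one one one one => one S one one one one one => one one Z one one one one one one => one one S one one one one one one one => one one S one one one one one one one one => one one one one one one one one one one one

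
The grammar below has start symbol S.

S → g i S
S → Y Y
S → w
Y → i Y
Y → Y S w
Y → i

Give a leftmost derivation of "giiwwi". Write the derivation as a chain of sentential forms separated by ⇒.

S ⇒ giS ⇒ giYY ⇒ giYSwY ⇒ giiSwY ⇒ giiwwY ⇒ giiwwi

S ⇒ giS   [S → g i S]
giS ⇒ giYY   [S → Y Y]
giYY ⇒ giYSwY   [Y → Y S w]
giYSwY ⇒ giiSwY   [Y → i]
giiSwY ⇒ giiwwY   [S → w]
giiwwY ⇒ giiwwi   [Y → i]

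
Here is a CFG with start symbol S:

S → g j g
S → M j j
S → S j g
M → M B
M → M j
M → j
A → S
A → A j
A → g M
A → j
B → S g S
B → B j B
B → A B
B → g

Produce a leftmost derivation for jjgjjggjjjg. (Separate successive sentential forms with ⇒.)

S ⇒ Sjg   [S → S j g]
Sjg ⇒ Mjjjg   [S → M j j]
Mjjjg ⇒ MBjjjg   [M → M B]
MBjjjg ⇒ MBBjjjg   [M → M B]
MBBjjjg ⇒ MjBBjjjg   [M → M j]
MjBBjjjg ⇒ jjBBjjjg   [M → j]
jjBBjjjg ⇒ jjBjBBjjjg   [B → B j B]
jjBjBBjjjg ⇒ jjgjBBjjjg   [B → g]
jjgjBBjjjg ⇒ jjgjABBjjjg   [B → A B]
jjgjABBjjjg ⇒ jjgjjBBjjjg   [A → j]
jjgjjBBjjjg ⇒ jjgjjgBjjjg   [B → g]
jjgjjgBjjjg ⇒ jjgjjggjjjg   [B → g]

S⇒Sjg⇒Mjjjg⇒MBjjjg⇒MBBjjjg⇒MjBBjjjg⇒jjBBjjjg⇒jjBjBBjjjg⇒jjgjBBjjjg⇒jjgjABBjjjg⇒jjgjjBBjjjg⇒jjgjjgBjjjg⇒jjgjjggjjjg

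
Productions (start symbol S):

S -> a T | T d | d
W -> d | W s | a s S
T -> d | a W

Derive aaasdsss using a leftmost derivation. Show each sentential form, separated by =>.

S => aT => aaW => aaWs => aaWss => aaWsss => aaasSsss => aaasdsss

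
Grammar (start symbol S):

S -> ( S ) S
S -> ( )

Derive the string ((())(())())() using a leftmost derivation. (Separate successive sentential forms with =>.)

S => (S)S   [S -> ( S ) S]
(S)S => ((S)S)S   [S -> ( S ) S]
((S)S)S => ((())S)S   [S -> ( )]
((())S)S => ((())(S)S)S   [S -> ( S ) S]
((())(S)S)S => ((())(())S)S   [S -> ( )]
((())(())S)S => ((())(())())S   [S -> ( )]
((())(())())S => ((())(())())()   [S -> ( )]

S => (S)S => ((S)S)S => ((())S)S => ((())(S)S)S => ((())(())S)S => ((())(())())S => ((())(())())()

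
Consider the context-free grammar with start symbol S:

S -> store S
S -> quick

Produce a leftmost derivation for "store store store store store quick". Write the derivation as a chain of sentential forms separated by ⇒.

S ⇒ store S ⇒ store store S ⇒ store store store S ⇒ store store store store S ⇒ store store store store store S ⇒ store store store store store quick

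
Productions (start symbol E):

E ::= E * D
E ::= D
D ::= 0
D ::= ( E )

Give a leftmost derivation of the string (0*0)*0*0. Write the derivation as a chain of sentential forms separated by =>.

E=>E*D=>E*D*D=>D*D*D=>(E)*D*D=>(E*D)*D*D=>(D*D)*D*D=>(0*D)*D*D=>(0*0)*D*D=>(0*0)*0*D=>(0*0)*0*0

E => E*D   [E ::= E * D]
E*D => E*D*D   [E ::= E * D]
E*D*D => D*D*D   [E ::= D]
D*D*D => (E)*D*D   [D ::= ( E )]
(E)*D*D => (E*D)*D*D   [E ::= E * D]
(E*D)*D*D => (D*D)*D*D   [E ::= D]
(D*D)*D*D => (0*D)*D*D   [D ::= 0]
(0*D)*D*D => (0*0)*D*D   [D ::= 0]
(0*0)*D*D => (0*0)*0*D   [D ::= 0]
(0*0)*0*D => (0*0)*0*0   [D ::= 0]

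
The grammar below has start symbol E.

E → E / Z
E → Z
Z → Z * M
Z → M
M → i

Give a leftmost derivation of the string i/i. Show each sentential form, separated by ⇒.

E ⇒ E/Z   [E → E / Z]
E/Z ⇒ Z/Z   [E → Z]
Z/Z ⇒ M/Z   [Z → M]
M/Z ⇒ i/Z   [M → i]
i/Z ⇒ i/M   [Z → M]
i/M ⇒ i/i   [M → i]

E ⇒ E/Z ⇒ Z/Z ⇒ M/Z ⇒ i/Z ⇒ i/M ⇒ i/i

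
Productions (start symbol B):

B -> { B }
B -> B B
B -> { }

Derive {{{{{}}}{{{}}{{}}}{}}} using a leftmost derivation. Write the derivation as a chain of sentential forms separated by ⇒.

B ⇒ {B} ⇒ {{B}} ⇒ {{BB}} ⇒ {{BBB}} ⇒ {{{B}BB}} ⇒ {{{{B}}BB}} ⇒ {{{{{}}}BB}} ⇒ {{{{{}}}{B}B}} ⇒ {{{{{}}}{BB}B}} ⇒ {{{{{}}}{{B}B}B}} ⇒ {{{{{}}}{{{}}B}B}} ⇒ {{{{{}}}{{{}}{B}}B}} ⇒ {{{{{}}}{{{}}{{}}}B}} ⇒ {{{{{}}}{{{}}{{}}}{}}}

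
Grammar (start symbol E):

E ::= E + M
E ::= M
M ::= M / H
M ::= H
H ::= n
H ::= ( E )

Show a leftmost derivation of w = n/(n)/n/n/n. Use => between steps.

E => M => M/H => M/H/H => M/H/H/H => M/H/H/H/H => H/H/H/H/H => n/H/H/H/H => n/(E)/H/H/H => n/(M)/H/H/H => n/(H)/H/H/H => n/(n)/H/H/H => n/(n)/n/H/H => n/(n)/n/n/H => n/(n)/n/n/n

E => M   [E ::= M]
M => M/H   [M ::= M / H]
M/H => M/H/H   [M ::= M / H]
M/H/H => M/H/H/H   [M ::= M / H]
M/H/H/H => M/H/H/H/H   [M ::= M / H]
M/H/H/H/H => H/H/H/H/H   [M ::= H]
H/H/H/H/H => n/H/H/H/H   [H ::= n]
n/H/H/H/H => n/(E)/H/H/H   [H ::= ( E )]
n/(E)/H/H/H => n/(M)/H/H/H   [E ::= M]
n/(M)/H/H/H => n/(H)/H/H/H   [M ::= H]
n/(H)/H/H/H => n/(n)/H/H/H   [H ::= n]
n/(n)/H/H/H => n/(n)/n/H/H   [H ::= n]
n/(n)/n/H/H => n/(n)/n/n/H   [H ::= n]
n/(n)/n/n/H => n/(n)/n/n/n   [H ::= n]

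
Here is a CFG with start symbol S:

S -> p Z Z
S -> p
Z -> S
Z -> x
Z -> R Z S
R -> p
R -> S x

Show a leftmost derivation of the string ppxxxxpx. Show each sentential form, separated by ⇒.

S ⇒ pZZ ⇒ pRZSZ ⇒ pSxZSZ ⇒ ppZZxZSZ ⇒ ppxZxZSZ ⇒ ppxxxZSZ ⇒ ppxxxxSZ ⇒ ppxxxxpZ ⇒ ppxxxxpx

S ⇒ pZZ   [S -> p Z Z]
pZZ ⇒ pRZSZ   [Z -> R Z S]
pRZSZ ⇒ pSxZSZ   [R -> S x]
pSxZSZ ⇒ ppZZxZSZ   [S -> p Z Z]
ppZZxZSZ ⇒ ppxZxZSZ   [Z -> x]
ppxZxZSZ ⇒ ppxxxZSZ   [Z -> x]
ppxxxZSZ ⇒ ppxxxxSZ   [Z -> x]
ppxxxxSZ ⇒ ppxxxxpZ   [S -> p]
ppxxxxpZ ⇒ ppxxxxpx   [Z -> x]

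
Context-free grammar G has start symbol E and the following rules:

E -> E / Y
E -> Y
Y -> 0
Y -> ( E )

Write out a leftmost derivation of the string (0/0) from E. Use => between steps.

E => Y => (E) => (E/Y) => (Y/Y) => (0/Y) => (0/0)

E => Y   [E -> Y]
Y => (E)   [Y -> ( E )]
(E) => (E/Y)   [E -> E / Y]
(E/Y) => (Y/Y)   [E -> Y]
(Y/Y) => (0/Y)   [Y -> 0]
(0/Y) => (0/0)   [Y -> 0]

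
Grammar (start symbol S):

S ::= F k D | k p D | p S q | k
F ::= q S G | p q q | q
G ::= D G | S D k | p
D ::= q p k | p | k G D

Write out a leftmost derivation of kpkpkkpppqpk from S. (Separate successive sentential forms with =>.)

S => kpD   [S ::= k p D]
kpD => kpkGD   [D ::= k G D]
kpkGD => kpkpD   [G ::= p]
kpkpD => kpkpkGD   [D ::= k G D]
kpkpkGD => kpkpkDGD   [G ::= D G]
kpkpkDGD => kpkpkkGDGD   [D ::= k G D]
kpkpkkGDGD => kpkpkkpDGD   [G ::= p]
kpkpkkpDGD => kpkpkkppGD   [D ::= p]
kpkpkkppGD => kpkpkkpppD   [G ::= p]
kpkpkkpppD => kpkpkkpppqpk   [D ::= q p k]

S => kpD => kpkGD => kpkpD => kpkpkGD => kpkpkDGD => kpkpkkGDGD => kpkpkkpDGD => kpkpkkppGD => kpkpkkpppD => kpkpkkpppqpk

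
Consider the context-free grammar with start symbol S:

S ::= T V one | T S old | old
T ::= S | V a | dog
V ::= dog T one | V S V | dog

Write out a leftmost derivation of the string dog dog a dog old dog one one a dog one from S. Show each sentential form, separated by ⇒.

S ⇒ T V one ⇒ V a V one ⇒ dog T one a V one ⇒ dog S one a V one ⇒ dog T V one one a V one ⇒ dog V a V one one a V one ⇒ dog dog a V one one a V one ⇒ dog dog a V S V one one a V one ⇒ dog dog a dog S V one one a V one ⇒ dog dog a dog old V one one a V one ⇒ dog dog a dog old dog one one a V one ⇒ dog dog a dog old dog one one a dog one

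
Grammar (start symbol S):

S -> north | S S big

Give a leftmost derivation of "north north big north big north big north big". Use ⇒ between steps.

S ⇒ S S big ⇒ S S big S big ⇒ S S big S big S big ⇒ S S big S big S big S big ⇒ north S big S big S big S big ⇒ north north big S big S big S big ⇒ north north big north big S big S big ⇒ north north big north big north big S big ⇒ north north big north big north big north big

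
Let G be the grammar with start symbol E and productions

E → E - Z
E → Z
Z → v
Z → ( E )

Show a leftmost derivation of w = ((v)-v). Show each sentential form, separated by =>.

E => Z   [E → Z]
Z => (E)   [Z → ( E )]
(E) => (E-Z)   [E → E - Z]
(E-Z) => (Z-Z)   [E → Z]
(Z-Z) => ((E)-Z)   [Z → ( E )]
((E)-Z) => ((Z)-Z)   [E → Z]
((Z)-Z) => ((v)-Z)   [Z → v]
((v)-Z) => ((v)-v)   [Z → v]

E => Z => (E) => (E-Z) => (Z-Z) => ((E)-Z) => ((Z)-Z) => ((v)-Z) => ((v)-v)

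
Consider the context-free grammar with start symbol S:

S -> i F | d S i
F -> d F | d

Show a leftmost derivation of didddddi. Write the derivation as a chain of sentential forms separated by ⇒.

S⇒dSi⇒diFi⇒didFi⇒diddFi⇒didddFi⇒diddddFi⇒didddddi

S ⇒ dSi   [S -> d S i]
dSi ⇒ diFi   [S -> i F]
diFi ⇒ didFi   [F -> d F]
didFi ⇒ diddFi   [F -> d F]
diddFi ⇒ didddFi   [F -> d F]
didddFi ⇒ diddddFi   [F -> d F]
diddddFi ⇒ didddddi   [F -> d]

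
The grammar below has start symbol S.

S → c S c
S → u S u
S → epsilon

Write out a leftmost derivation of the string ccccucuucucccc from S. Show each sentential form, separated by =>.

S => cSc => ccScc => cccSccc => ccccScccc => ccccuSucccc => ccccucScucccc => ccccucuSucucccc => ccccucuucucccc

S => cSc   [S → c S c]
cSc => ccScc   [S → c S c]
ccScc => cccSccc   [S → c S c]
cccSccc => ccccScccc   [S → c S c]
ccccScccc => ccccuSucccc   [S → u S u]
ccccuSucccc => ccccucScucccc   [S → c S c]
ccccucScucccc => ccccucuSucucccc   [S → u S u]
ccccucuSucucccc => ccccucuucucccc   [S → epsilon]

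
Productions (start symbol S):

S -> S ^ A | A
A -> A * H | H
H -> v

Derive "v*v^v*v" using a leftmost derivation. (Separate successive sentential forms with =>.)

S => S^A   [S -> S ^ A]
S^A => A^A   [S -> A]
A^A => A*H^A   [A -> A * H]
A*H^A => H*H^A   [A -> H]
H*H^A => v*H^A   [H -> v]
v*H^A => v*v^A   [H -> v]
v*v^A => v*v^A*H   [A -> A * H]
v*v^A*H => v*v^H*H   [A -> H]
v*v^H*H => v*v^v*H   [H -> v]
v*v^v*H => v*v^v*v   [H -> v]

S=>S^A=>A^A=>A*H^A=>H*H^A=>v*H^A=>v*v^A=>v*v^A*H=>v*v^H*H=>v*v^v*H=>v*v^v*v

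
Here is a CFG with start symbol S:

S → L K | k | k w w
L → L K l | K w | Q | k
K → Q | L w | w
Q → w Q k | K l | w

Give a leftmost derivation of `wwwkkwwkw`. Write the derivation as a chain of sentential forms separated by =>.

S => LK   [S → L K]
LK => KwK   [L → K w]
KwK => LwwK   [K → L w]
LwwK => QwwK   [L → Q]
QwwK => wQkwwK   [Q → w Q k]
wQkwwK => wwQkkwwK   [Q → w Q k]
wwQkkwwK => wwwkkwwK   [Q → w]
wwwkkwwK => wwwkkwwLw   [K → L w]
wwwkkwwLw => wwwkkwwkw   [L → k]

S => LK => KwK => LwwK => QwwK => wQkwwK => wwQkkwwK => wwwkkwwK => wwwkkwwLw => wwwkkwwkw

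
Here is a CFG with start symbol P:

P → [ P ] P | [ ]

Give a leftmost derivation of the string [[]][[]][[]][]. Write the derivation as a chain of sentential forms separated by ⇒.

P⇒[P]P⇒[[]]P⇒[[]][P]P⇒[[]][[]]P⇒[[]][[]][P]P⇒[[]][[]][[]]P⇒[[]][[]][[]][]

P ⇒ [P]P   [P → [ P ] P]
[P]P ⇒ [[]]P   [P → [ ]]
[[]]P ⇒ [[]][P]P   [P → [ P ] P]
[[]][P]P ⇒ [[]][[]]P   [P → [ ]]
[[]][[]]P ⇒ [[]][[]][P]P   [P → [ P ] P]
[[]][[]][P]P ⇒ [[]][[]][[]]P   [P → [ ]]
[[]][[]][[]]P ⇒ [[]][[]][[]][]   [P → [ ]]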